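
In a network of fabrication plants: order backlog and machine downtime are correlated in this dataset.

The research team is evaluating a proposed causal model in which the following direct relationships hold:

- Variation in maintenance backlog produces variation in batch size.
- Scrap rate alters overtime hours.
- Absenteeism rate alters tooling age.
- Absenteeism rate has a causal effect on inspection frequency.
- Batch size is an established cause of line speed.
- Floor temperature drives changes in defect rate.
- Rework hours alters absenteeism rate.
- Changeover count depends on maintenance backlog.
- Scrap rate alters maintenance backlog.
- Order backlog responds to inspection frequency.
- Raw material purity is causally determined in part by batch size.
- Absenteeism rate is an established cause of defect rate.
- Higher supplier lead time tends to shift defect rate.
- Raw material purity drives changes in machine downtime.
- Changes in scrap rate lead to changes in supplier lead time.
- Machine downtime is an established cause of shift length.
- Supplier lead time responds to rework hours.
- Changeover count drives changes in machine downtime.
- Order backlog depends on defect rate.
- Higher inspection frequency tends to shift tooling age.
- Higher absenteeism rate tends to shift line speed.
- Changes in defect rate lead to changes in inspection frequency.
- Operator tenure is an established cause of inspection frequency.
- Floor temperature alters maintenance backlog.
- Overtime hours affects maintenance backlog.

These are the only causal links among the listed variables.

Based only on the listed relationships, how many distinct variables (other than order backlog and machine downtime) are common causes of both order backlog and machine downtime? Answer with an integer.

The common causes are: floor temperature (to order backlog via floor temperature → defect rate → order backlog; to machine downtime via floor temperature → maintenance backlog → changeover count → machine downtime); scrap rate (to order backlog via scrap rate → supplier lead time → defect rate → order backlog; to machine downtime via scrap rate → maintenance backlog → changeover count → machine downtime).
Every other variable lacks a causal path to at least one of order backlog and machine downtime.

2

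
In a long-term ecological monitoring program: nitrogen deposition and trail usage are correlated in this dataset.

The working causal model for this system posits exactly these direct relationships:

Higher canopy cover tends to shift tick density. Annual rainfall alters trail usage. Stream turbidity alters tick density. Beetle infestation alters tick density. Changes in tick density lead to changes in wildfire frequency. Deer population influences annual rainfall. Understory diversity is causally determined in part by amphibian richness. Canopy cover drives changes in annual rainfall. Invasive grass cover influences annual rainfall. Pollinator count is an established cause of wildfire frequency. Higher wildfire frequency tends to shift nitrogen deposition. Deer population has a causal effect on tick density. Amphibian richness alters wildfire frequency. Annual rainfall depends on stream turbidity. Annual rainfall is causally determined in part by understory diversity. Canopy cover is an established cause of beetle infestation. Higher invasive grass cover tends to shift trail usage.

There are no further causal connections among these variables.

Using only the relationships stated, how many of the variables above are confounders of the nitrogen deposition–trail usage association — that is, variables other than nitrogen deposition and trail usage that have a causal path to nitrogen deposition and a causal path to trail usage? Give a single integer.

4

The common causes are: amphibian richness (to nitrogen deposition via amphibian richness → wildfire frequency → nitrogen deposition; to trail usage via amphibian richness → understory diversity → annual rainfall → trail usage); canopy cover (to nitrogen deposition via canopy cover → tick density → wildfire frequency → nitrogen deposition; to trail usage via canopy cover → annual rainfall → trail usage); deer population (to nitrogen deposition via deer population → tick density → wildfire frequency → nitrogen deposition; to trail usage via deer population → annual rainfall → trail usage); stream turbidity (to nitrogen deposition via stream turbidity → tick density → wildfire frequency → nitrogen deposition; to trail usage via stream turbidity → annual rainfall → trail usage).
Every other variable lacks a causal path to at least one of nitrogen deposition and trail usage.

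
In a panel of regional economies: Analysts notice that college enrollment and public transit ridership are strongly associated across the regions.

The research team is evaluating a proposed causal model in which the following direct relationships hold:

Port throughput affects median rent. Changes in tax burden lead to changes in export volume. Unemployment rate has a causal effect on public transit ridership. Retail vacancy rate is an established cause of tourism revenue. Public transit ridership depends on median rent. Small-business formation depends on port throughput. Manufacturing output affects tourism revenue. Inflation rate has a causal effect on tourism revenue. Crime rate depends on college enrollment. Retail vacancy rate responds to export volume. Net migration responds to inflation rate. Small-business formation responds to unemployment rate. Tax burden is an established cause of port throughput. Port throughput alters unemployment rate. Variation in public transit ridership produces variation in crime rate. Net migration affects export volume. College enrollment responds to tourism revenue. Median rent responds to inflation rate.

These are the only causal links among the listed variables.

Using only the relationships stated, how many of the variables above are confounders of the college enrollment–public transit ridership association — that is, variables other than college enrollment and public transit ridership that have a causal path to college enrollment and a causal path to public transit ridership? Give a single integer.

2

The common causes are: inflation rate (to college enrollment via inflation rate → tourism revenue → college enrollment; to public transit ridership via inflation rate → median rent → public transit ridership); tax burden (to college enrollment via tax burden → export volume → retail vacancy rate → tourism revenue → college enrollment; to public transit ridership via tax burden → port throughput → median rent → public transit ridership).
Every other variable lacks a causal path to at least one of college enrollment and public transit ridership.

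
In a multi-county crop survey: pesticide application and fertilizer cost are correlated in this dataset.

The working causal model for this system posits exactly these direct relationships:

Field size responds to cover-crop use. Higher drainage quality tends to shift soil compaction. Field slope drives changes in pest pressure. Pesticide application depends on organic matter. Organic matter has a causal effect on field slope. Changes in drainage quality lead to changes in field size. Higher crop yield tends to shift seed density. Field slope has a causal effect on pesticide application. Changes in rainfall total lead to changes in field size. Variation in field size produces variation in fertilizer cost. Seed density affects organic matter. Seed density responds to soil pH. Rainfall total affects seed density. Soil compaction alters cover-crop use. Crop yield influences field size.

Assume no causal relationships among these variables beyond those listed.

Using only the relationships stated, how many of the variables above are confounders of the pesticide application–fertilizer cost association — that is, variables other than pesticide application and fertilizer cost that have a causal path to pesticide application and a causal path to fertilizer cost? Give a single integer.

2

The common causes are: crop yield (to pesticide application via crop yield → seed density → organic matter → pesticide application; to fertilizer cost via crop yield → field size → fertilizer cost); rainfall total (to pesticide application via rainfall total → seed density → organic matter → pesticide application; to fertilizer cost via rainfall total → field size → fertilizer cost).
Every other variable lacks a causal path to at least one of pesticide application and fertilizer cost.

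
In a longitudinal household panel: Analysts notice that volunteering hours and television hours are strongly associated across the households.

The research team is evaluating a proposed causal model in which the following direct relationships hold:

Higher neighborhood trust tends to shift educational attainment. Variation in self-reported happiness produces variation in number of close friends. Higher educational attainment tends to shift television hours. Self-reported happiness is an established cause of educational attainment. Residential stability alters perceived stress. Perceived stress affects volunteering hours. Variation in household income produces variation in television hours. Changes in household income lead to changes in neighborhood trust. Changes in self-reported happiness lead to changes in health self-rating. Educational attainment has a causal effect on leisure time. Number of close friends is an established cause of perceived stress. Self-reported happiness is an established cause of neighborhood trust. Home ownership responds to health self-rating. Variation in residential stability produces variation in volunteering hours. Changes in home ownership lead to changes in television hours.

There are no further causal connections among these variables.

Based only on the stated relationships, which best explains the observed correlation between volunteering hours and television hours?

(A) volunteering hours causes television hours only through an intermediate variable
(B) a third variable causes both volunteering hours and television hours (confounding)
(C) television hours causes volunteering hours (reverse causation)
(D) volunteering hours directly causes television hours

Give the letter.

B

Self-reported happiness causes volunteering hours (self-reported happiness → number of close friends → perceived stress → volunteering hours) and television hours (self-reported happiness → educational attainment → television hours) — a common cause creating the correlation.
There is no stated path from volunteering hours to television hours or from television hours to volunteering hours, so neither direct nor reverse causation applies.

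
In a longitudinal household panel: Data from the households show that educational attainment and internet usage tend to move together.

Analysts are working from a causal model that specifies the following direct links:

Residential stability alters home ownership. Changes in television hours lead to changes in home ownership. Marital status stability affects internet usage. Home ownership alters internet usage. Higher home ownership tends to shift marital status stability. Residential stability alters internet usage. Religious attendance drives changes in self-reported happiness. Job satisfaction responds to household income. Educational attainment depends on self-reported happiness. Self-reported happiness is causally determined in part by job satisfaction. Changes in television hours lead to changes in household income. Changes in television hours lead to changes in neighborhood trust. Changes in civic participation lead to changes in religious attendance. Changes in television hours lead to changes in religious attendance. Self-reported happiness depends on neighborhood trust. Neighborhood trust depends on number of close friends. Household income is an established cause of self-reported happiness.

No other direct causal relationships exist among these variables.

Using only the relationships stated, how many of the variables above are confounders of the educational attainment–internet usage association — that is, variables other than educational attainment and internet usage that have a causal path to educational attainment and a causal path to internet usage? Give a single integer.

1

The common causes are: television hours (to educational attainment via television hours → neighborhood trust → self-reported happiness → educational attainment; to internet usage via television hours → home ownership → internet usage).
Every other variable lacks a causal path to at least one of educational attainment and internet usage.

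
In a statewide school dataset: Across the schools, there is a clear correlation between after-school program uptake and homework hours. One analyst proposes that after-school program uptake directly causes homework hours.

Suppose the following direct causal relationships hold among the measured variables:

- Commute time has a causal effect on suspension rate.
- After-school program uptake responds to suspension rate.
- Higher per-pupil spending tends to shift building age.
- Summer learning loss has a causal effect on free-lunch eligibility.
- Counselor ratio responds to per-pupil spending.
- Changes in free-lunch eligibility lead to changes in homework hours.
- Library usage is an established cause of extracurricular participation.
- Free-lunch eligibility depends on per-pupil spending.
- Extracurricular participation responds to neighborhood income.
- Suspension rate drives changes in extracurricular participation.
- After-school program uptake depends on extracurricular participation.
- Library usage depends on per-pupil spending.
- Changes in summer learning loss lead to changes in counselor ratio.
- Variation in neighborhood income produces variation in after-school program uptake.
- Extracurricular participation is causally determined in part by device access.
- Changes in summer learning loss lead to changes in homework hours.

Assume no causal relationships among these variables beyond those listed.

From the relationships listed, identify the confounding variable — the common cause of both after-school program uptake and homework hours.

per-pupil spending

Per-pupil spending has a causal path to after-school program uptake (per-pupil spending → library usage → extracurricular participation → after-school program uptake) and a separate causal path to homework hours (per-pupil spending → free-lunch eligibility → homework hours), so it is a common cause of both.
No stated relationship gives after-school program uptake a causal route to homework hours, so the correlation is explained by the shared upstream cause rather than a direct effect.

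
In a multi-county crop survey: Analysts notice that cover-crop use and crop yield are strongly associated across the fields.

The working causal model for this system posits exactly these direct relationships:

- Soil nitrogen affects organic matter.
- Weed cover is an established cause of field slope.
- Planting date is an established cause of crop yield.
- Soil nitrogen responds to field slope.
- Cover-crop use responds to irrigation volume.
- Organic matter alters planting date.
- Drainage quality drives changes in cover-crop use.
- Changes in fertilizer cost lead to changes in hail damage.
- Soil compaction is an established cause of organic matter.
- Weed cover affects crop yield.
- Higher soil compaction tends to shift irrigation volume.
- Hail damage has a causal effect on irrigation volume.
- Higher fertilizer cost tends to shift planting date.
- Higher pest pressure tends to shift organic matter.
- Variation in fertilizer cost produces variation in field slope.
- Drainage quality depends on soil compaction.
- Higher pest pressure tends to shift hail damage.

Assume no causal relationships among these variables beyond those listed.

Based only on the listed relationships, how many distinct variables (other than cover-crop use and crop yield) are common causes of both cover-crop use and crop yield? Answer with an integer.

The common causes are: fertilizer cost (to cover-crop use via fertilizer cost → hail damage → irrigation volume → cover-crop use; to crop yield via fertilizer cost → planting date → crop yield); pest pressure (to cover-crop use via pest pressure → hail damage → irrigation volume → cover-crop use; to crop yield via pest pressure → organic matter → planting date → crop yield); soil compaction (to cover-crop use via soil compaction → drainage quality → cover-crop use; to crop yield via soil compaction → organic matter → planting date → crop yield).
Every other variable lacks a causal path to at least one of cover-crop use and crop yield.

3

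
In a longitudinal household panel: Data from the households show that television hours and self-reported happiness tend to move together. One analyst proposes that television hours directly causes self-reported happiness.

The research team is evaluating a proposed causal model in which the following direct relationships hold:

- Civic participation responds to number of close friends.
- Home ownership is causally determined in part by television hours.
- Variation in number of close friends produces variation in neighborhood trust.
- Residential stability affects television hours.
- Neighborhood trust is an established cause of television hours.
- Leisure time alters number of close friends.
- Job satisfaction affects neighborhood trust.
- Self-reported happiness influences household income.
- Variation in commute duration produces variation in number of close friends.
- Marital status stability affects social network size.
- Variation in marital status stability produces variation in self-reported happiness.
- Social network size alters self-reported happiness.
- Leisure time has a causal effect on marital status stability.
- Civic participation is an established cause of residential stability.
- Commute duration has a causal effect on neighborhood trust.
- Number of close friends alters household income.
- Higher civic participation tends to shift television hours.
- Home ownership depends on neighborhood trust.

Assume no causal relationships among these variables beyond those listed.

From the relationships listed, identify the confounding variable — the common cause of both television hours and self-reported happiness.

leisure time

Leisure time has a causal path to television hours (leisure time → number of close friends → neighborhood trust → television hours) and a separate causal path to self-reported happiness (leisure time → marital status stability → self-reported happiness), so it is a common cause of both.
No stated relationship gives television hours a causal route to self-reported happiness, so the correlation is explained by the shared upstream cause rather than a direct effect.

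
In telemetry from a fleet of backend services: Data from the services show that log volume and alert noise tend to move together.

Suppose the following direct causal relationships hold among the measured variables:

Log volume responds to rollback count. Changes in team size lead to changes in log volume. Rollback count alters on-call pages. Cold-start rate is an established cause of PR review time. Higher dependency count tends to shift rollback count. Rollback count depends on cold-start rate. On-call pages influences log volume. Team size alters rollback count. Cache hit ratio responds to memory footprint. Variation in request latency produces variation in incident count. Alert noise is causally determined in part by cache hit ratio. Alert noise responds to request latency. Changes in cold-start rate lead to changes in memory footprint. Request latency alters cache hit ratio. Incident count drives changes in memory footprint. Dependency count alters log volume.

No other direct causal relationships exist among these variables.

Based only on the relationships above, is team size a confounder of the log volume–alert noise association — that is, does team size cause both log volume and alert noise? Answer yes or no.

no

Team size has no stated causal path to alert noise. A confounder must cause both variables, so team size does not qualify.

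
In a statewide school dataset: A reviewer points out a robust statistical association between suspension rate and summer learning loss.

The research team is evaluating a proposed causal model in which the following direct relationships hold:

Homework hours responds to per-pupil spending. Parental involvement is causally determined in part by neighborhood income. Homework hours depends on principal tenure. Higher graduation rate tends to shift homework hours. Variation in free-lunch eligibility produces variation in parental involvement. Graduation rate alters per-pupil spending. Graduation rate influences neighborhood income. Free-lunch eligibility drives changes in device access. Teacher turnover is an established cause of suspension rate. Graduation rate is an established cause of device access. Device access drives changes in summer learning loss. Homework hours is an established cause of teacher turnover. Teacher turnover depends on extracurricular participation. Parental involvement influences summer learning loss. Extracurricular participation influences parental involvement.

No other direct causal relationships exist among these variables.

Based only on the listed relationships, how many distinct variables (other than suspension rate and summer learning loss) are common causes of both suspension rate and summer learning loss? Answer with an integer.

2

The common causes are: extracurricular participation (to suspension rate via extracurricular participation → teacher turnover → suspension rate; to summer learning loss via extracurricular participation → parental involvement → summer learning loss); graduation rate (to suspension rate via graduation rate → homework hours → teacher turnover → suspension rate; to summer learning loss via graduation rate → device access → summer learning loss).
Every other variable lacks a causal path to at least one of suspension rate and summer learning loss.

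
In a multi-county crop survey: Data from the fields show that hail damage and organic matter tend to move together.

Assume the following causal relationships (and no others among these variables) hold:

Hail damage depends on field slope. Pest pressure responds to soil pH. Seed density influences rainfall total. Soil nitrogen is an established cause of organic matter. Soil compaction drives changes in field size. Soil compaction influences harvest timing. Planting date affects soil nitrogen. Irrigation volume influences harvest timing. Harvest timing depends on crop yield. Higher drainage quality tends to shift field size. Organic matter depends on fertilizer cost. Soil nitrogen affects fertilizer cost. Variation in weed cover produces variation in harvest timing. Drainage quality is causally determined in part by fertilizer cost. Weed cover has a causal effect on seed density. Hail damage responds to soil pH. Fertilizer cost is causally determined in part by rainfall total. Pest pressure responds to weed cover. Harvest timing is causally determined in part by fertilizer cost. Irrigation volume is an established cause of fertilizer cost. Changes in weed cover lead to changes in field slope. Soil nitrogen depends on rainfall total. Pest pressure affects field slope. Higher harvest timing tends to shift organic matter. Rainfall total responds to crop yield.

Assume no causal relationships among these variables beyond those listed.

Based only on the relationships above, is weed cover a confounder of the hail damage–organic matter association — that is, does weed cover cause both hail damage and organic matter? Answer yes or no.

Weed cover has a causal path to hail damage (weed cover → field slope → hail damage) and to organic matter (weed cover → harvest timing → organic matter), so it is a common cause of both — a confounder.

yes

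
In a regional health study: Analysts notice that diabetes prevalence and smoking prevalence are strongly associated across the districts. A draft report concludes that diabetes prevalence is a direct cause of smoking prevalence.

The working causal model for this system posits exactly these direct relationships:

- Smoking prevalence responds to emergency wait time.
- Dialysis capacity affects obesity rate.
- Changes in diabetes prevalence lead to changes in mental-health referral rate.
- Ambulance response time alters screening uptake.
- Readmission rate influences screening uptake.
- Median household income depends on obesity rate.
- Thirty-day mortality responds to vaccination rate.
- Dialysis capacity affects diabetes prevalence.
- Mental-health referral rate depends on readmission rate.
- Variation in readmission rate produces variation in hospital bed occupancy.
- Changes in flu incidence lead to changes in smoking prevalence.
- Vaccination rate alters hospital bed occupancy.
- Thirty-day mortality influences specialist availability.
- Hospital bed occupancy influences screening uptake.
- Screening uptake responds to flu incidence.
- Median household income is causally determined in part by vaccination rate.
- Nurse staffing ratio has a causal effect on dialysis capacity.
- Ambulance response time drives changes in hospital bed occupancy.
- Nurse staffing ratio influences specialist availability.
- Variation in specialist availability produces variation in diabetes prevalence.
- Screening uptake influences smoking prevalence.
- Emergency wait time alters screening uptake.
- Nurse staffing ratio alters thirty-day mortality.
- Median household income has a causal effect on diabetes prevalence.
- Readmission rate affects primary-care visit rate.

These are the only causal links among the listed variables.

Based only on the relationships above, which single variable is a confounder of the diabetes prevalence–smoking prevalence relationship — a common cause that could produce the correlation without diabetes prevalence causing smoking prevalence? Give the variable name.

Vaccination rate has a causal path to diabetes prevalence (vaccination rate → median household income → diabetes prevalence) and a separate causal path to smoking prevalence (vaccination rate → hospital bed occupancy → screening uptake → smoking prevalence), so it is a common cause of both.
No stated relationship gives diabetes prevalence a causal route to smoking prevalence, so the correlation is explained by the shared upstream cause rather than a direct effect.

vaccination rate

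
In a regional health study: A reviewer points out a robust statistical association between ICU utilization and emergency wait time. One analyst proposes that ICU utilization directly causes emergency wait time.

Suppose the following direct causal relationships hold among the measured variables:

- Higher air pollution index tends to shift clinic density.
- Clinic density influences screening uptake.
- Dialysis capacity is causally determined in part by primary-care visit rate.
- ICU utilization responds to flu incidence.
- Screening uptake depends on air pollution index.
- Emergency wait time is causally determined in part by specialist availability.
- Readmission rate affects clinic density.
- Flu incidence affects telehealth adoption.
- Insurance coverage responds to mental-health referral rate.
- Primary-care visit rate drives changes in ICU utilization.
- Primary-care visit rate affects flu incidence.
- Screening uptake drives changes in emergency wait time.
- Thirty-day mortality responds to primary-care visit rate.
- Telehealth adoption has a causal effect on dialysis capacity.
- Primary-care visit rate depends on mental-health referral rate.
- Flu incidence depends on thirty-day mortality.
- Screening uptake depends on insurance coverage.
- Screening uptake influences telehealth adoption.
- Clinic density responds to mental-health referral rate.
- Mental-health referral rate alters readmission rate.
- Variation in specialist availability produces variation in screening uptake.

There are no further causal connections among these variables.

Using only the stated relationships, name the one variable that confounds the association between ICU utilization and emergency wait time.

Mental-health referral rate has a causal path to ICU utilization (mental-health referral rate → primary-care visit rate → ICU utilization) and a separate causal path to emergency wait time (mental-health referral rate → clinic density → screening uptake → emergency wait time), so it is a common cause of both.
No stated relationship gives ICU utilization a causal route to emergency wait time, so the correlation is explained by the shared upstream cause rather than a direct effect.

mental-health referral rate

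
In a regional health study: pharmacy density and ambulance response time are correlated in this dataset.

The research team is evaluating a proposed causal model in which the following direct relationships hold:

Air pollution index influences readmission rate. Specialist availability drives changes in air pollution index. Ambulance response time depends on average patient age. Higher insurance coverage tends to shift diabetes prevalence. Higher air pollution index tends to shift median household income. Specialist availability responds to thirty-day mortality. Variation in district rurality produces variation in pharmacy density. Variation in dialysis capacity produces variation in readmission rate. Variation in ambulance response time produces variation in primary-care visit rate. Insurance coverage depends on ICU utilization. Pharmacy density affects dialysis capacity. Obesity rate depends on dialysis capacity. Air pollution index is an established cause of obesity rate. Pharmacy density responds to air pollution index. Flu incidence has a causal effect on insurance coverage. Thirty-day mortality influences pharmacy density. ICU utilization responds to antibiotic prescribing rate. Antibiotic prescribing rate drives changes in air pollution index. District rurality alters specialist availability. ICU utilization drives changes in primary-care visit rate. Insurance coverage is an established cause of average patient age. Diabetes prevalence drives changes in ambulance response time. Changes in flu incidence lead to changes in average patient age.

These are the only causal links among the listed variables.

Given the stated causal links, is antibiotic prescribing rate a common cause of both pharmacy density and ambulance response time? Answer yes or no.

Antibiotic prescribing rate has a causal path to pharmacy density (antibiotic prescribing rate → air pollution index → pharmacy density) and to ambulance response time (antibiotic prescribing rate → ICU utilization → insurance coverage → average patient age → ambulance response time), so it is a common cause of both — a confounder.

yes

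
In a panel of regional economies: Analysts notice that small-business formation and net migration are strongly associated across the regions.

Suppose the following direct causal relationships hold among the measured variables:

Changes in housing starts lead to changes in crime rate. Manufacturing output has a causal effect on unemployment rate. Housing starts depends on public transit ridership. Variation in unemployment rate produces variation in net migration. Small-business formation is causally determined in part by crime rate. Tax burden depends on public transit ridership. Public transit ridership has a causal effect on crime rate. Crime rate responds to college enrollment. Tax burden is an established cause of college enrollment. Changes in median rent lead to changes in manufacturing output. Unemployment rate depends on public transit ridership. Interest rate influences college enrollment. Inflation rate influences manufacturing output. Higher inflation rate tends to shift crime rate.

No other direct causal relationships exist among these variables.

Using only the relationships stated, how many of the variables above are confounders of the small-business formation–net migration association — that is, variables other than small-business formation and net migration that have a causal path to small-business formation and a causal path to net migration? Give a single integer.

The common causes are: inflation rate (to small-business formation via inflation rate → crime rate → small-business formation; to net migration via inflation rate → manufacturing output → unemployment rate → net migration); public transit ridership (to small-business formation via public transit ridership → crime rate → small-business formation; to net migration via public transit ridership → unemployment rate → net migration).
Every other variable lacks a causal path to at least one of small-business formation and net migration.

2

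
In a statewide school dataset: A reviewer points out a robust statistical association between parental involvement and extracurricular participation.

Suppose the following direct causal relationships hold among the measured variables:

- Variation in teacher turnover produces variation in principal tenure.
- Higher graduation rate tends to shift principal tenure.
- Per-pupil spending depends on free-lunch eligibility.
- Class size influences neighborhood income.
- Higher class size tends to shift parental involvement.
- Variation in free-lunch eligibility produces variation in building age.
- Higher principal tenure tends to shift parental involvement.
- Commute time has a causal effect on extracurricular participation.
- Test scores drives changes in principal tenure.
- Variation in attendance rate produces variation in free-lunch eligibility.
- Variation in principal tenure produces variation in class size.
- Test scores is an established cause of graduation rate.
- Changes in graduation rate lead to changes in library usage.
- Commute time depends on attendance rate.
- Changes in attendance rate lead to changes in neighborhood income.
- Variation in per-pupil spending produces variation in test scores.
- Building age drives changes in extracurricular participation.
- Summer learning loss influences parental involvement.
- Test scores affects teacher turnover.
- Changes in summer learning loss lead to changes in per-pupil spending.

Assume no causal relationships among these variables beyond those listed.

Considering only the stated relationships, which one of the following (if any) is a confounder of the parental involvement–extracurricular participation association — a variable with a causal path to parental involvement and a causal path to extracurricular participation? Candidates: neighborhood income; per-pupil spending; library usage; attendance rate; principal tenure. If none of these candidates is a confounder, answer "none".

attendance rate

Attendance rate causes parental involvement (attendance rate → free-lunch eligibility → per-pupil spending → test scores → principal tenure → parental involvement) and also causes extracurricular participation (attendance rate → commute time → extracurricular participation); it is a common cause of both.
Each of the other candidates lacks a causal path to at least one of parental involvement and extracurricular participation, so they do not confound the relationship.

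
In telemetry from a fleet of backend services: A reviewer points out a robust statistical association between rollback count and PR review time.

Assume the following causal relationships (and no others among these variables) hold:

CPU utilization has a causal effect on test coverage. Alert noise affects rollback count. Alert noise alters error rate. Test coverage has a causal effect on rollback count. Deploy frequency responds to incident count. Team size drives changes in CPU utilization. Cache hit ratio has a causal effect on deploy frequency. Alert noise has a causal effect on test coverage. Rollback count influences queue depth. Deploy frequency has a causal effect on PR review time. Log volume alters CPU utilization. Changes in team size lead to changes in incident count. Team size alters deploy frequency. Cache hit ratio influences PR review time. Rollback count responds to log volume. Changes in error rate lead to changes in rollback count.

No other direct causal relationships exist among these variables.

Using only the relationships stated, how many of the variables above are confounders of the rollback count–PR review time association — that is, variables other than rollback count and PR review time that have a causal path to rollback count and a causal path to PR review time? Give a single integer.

The common causes are: team size (to rollback count via team size → CPU utilization → test coverage → rollback count; to PR review time via team size → deploy frequency → PR review time).
Every other variable lacks a causal path to at least one of rollback count and PR review time.

1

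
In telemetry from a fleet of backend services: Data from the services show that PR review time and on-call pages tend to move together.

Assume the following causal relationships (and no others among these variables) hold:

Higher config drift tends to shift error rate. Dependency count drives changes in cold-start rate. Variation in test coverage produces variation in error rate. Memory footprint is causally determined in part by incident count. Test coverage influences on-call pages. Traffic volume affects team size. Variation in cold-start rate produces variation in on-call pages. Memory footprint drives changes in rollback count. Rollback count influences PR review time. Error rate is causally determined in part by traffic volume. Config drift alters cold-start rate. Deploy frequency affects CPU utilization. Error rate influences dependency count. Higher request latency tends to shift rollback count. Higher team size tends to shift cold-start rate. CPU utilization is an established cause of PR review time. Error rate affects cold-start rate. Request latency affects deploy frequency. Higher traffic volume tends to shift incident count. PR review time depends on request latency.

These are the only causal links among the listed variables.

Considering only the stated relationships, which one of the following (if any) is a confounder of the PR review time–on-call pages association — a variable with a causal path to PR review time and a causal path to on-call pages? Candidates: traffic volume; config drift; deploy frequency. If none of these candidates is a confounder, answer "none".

traffic volume

Traffic volume causes PR review time (traffic volume → incident count → memory footprint → rollback count → PR review time) and also causes on-call pages (traffic volume → error rate → cold-start rate → on-call pages); it is a common cause of both.
Each of the other candidates lacks a causal path to at least one of PR review time and on-call pages, so they do not confound the relationship.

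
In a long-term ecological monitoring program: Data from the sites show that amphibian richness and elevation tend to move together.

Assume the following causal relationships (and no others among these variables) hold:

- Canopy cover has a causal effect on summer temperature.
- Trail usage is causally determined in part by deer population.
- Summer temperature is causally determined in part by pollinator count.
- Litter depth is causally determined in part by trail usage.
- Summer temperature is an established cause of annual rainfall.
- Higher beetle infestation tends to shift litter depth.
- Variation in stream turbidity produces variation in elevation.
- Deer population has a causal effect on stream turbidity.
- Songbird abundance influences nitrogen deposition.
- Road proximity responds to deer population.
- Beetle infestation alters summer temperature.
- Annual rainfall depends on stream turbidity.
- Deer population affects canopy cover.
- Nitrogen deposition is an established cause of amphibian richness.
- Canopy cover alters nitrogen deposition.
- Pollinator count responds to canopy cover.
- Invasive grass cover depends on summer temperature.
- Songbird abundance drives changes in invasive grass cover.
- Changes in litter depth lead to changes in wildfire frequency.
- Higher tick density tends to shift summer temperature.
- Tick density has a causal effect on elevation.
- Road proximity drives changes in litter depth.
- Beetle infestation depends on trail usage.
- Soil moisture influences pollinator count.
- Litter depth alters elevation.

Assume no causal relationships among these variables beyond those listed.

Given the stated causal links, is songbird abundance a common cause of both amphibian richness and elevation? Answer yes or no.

no

Songbird abundance has no stated causal path to elevation. A confounder must cause both variables, so songbird abundance does not qualify.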